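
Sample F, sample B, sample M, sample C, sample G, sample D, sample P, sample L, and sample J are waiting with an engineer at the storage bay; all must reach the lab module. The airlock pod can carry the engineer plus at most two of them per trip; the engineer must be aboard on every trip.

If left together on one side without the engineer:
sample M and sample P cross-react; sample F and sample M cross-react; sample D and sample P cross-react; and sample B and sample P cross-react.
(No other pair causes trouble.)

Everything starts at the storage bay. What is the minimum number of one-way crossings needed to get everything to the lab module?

9

Counting alone: the engineer can take at most 2 across per trip to the lab module, so moving all 9 needs at least 5 loaded trips out, with a return between consecutive ones — at least 9 crossings.
The plan below uses exactly 9 crossings, so it is optimal:
1. Engineer goes to the lab module with sample F and sample P.  [the storage bay: sample B, sample C, sample D, sample G, sample J, sample L, sample M | the lab module: sample F, sample P]
2. Engineer goes back to the storage bay alone.  [the storage bay: sample B, sample C, sample D, sample G, sample J, sample L, sample M | the lab module: sample F, sample P]
3. Engineer goes to the lab module with sample C and sample G.  [the storage bay: sample B, sample D, sample J, sample L, sample M | the lab module: sample C, sample F, sample G, sample P]
4. Engineer goes back to the storage bay alone.  [the storage bay: sample B, sample D, sample J, sample L, sample M | the lab module: sample C, sample F, sample G, sample P]
5. Engineer goes to the lab module with sample J and sample L.  [the storage bay: sample B, sample D, sample M | the lab module: sample C, sample F, sample G, sample J, sample L, sample P]
6. Engineer goes back to the storage bay alone.  [the storage bay: sample B, sample D, sample M | the lab module: sample C, sample F, sample G, sample J, sample L, sample P]
7. Engineer goes to the lab module with sample B and sample D.  [the storage bay: sample M | the lab module: sample B, sample C, sample D, sample F, sample G, sample J, sample L, sample P]
8. Engineer goes back to the storage bay with sample P.  [the storage bay: sample M, sample P | the lab module: sample B, sample C, sample D, sample F, sample G, sample J, sample L]
9. Engineer goes to the lab module with sample M and sample P.  [the storage bay: — | the lab module: sample B, sample C, sample D, sample F, sample G, sample J, sample L, sample M, sample P]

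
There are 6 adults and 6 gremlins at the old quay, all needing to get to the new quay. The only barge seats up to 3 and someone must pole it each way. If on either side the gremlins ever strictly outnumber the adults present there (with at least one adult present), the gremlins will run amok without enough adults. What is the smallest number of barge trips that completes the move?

impossible

Following every safe sequence of crossings from the start, the most of the 12 that can be at the new quay as the barge arrives there on crossings 1, 3, 5 is 3, 5, 6 respectively; the best ever achieved is 6 of 12.
From crossing 7 on, no configuration arises that was not already reachable earlier: only 17 distinct safe configurations (who is on which side, and where the barge is) can ever be reached, none of them has everyone across, and every continuation just revisits them. They are: 0 adults + 0 gremlins across (barge back at the start); 0 adults + 1 gremlin across (barge there); 0 adults + 1 gremlin across (barge back at the start); 0 adults + 2 gremlins across (barge there); 0 adults + 2 gremlins across (barge back at the start); 0 adults + 3 gremlins across (barge there); 0 adults + 3 gremlins across (barge back at the start); 0 adults + 4 gremlins across (barge there); 0 adults + 4 gremlins across (barge back at the start); 0 adults + 5 gremlins across (barge there); 0 adults + 5 gremlins across (barge back at the start); 0 adults + 6 gremlins across (barge there); 1 adult + 1 gremlin across (barge there); 1 adult + 1 gremlin across (barge back at the start); 2 adults + 2 gremlins across (barge there); 2 adults + 2 gremlins across (barge back at the start); 3 adults + 3 gremlins across (barge there). So no valid plan exists.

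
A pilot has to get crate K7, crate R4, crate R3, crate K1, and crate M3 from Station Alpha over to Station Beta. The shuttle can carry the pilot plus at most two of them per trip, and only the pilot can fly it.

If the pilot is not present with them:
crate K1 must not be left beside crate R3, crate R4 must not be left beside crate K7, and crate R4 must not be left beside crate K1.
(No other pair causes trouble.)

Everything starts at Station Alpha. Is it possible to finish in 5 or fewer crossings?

Yes

Yes — this plan uses 5 crossings (≤ 5):
1. Pilot goes to Station Beta with crate K1 and crate K7.
2. Pilot goes back to Station Alpha alone.
3. Pilot goes to Station Beta with crate M3.
4. Pilot goes back to Station Alpha alone.
5. Pilot goes to Station Beta with crate R3 and crate R4.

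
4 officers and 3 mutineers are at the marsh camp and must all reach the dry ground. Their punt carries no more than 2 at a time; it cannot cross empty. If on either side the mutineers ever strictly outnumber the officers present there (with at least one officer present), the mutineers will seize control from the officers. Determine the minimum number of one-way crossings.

11

Counting alone: each trip to the dry ground takes at most 2 across and each return brings at least 1 back, so after t trips out (and t−1 returns) at most 2t − (t−1) of the 7 are across; that first reaches 7 at t = 6, so at least 11 crossings are needed.
The plan below uses exactly 11 crossings, so it is optimal:
1. 2 mutineers → the dry ground.  (the marsh camp: 4O 1M; the dry ground: 0O 2M)
2. 1 mutineer ← the marsh camp.  (the marsh camp: 4O 2M; the dry ground: 0O 1M)
3. 2 mutineers → the dry ground.  (the marsh camp: 4O 0M; the dry ground: 0O 3M)
4. 1 mutineer ← the marsh camp.  (the marsh camp: 4O 1M; the dry ground: 0O 2M)
5. 2 officers → the dry ground.  (the marsh camp: 2O 1M; the dry ground: 2O 2M)
6. 1 mutineer ← the marsh camp.  (the marsh camp: 2O 2M; the dry ground: 2O 1M)
7. 1 officer and 1 mutineer → the dry ground.  (the marsh camp: 1O 1M; the dry ground: 3O 2M)
8. 1 officer ← the marsh camp.  (the marsh camp: 2O 1M; the dry ground: 2O 2M)
9. 1 officer and 1 mutineer → the dry ground.  (the marsh camp: 1O 0M; the dry ground: 3O 3M)
10. 1 mutineer ← the marsh camp.  (the marsh camp: 1O 1M; the dry ground: 3O 2M)
11. 1 officer and 1 mutineer → the dry ground.  (the marsh camp: 0O 0M; the dry ground: 4O 3M)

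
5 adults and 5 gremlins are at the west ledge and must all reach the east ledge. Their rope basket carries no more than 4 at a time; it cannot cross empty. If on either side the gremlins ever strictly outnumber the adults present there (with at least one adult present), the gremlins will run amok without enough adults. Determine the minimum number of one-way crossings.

Counting alone: each trip to the east ledge takes at most 4 across and each return brings at least 1 back, so after t trips out (and t−1 returns) at most 4t − (t−1) of the 10 are across; that first reaches 10 at t = 3, so at least 5 crossings are needed.
The safety rule pushes this higher. Following every safe sequence of crossings, the most of the 10 that can be at the east ledge as the rope basket arrives there on crossing 5 is 9 — never all 10.
So no plan with fewer than 7 crossings exists, and this one achieves 7:
1. 2 gremlins → the east ledge.  (the west ledge: 5A 3G; the east ledge: 0A 2G)
2. 1 gremlin ← the west ledge.  (the west ledge: 5A 4G; the east ledge: 0A 1G)
3. 4 gremlins → the east ledge.  (the west ledge: 5A 0G; the east ledge: 0A 5G)
4. 1 gremlin ← the west ledge.  (the west ledge: 5A 1G; the east ledge: 0A 4G)
5. 4 adults → the east ledge.  (the west ledge: 1A 1G; the east ledge: 4A 4G)
6. 1 adult and 1 gremlin ← the west ledge.  (the west ledge: 2A 2G; the east ledge: 3A 3G)
7. 2 adults and 2 gremlins → the east ledge.  (the west ledge: 0A 0G; the east ledge: 5A 5G)

7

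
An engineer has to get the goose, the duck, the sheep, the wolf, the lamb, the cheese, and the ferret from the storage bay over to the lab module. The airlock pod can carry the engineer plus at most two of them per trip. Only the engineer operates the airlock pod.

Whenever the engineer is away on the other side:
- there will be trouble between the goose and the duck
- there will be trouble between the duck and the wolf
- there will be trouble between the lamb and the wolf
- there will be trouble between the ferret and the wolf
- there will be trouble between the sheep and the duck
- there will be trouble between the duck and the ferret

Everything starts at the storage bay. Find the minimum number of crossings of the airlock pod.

Counting alone: the engineer can take at most 2 across per trip to the lab module, so moving all 7 needs at least 4 loaded trips out, with a return between consecutive ones — at least 7 crossings.
The safety rule pushes this higher. Following every safe sequence of crossings, the most of the 7 that can be at the lab module as the airlock pod arrives there on crossings 7, 9 is 5, 6 respectively — never all 7.
So no plan with fewer than 11 crossings exists, and this one achieves 11:
1. Engineer goes to the lab module with the duck and the wolf.  [the storage bay: the cheese, the ferret, the goose, the lamb, the sheep | the lab module: the duck, the wolf]
2. Engineer goes back to the storage bay with the duck.  [the storage bay: the cheese, the duck, the ferret, the goose, the lamb, the sheep | the lab module: the wolf]
3. Engineer goes to the lab module with the duck and the goose.  [the storage bay: the cheese, the ferret, the lamb, the sheep | the lab module: the duck, the goose, the wolf]
4. Engineer goes back to the storage bay with the duck.  [the storage bay: the cheese, the duck, the ferret, the lamb, the sheep | the lab module: the goose, the wolf]
5. Engineer goes to the lab module with the duck and the sheep.  [the storage bay: the cheese, the ferret, the lamb | the lab module: the duck, the goose, the sheep, the wolf]
6. Engineer goes back to the storage bay with the duck.  [the storage bay: the cheese, the duck, the ferret, the lamb | the lab module: the goose, the sheep, the wolf]
7. Engineer goes to the lab module with the cheese and the duck.  [the storage bay: the ferret, the lamb | the lab module: the cheese, the duck, the goose, the sheep, the wolf]
8. Engineer goes back to the storage bay with the duck.  [the storage bay: the duck, the ferret, the lamb | the lab module: the cheese, the goose, the sheep, the wolf]
9. Engineer goes to the lab module with the ferret and the lamb.  [the storage bay: the duck | the lab module: the cheese, the ferret, the goose, the lamb, the sheep, the wolf]
10. Engineer goes back to the storage bay with the wolf.  [the storage bay: the duck, the wolf | the lab module: the cheese, the ferret, the goose, the lamb, the sheep]
11. Engineer goes to the lab module with the duck and the wolf.  [the storage bay: — | the lab module: the cheese, the duck, the ferret, the goose, the lamb, the sheep, the wolf]

11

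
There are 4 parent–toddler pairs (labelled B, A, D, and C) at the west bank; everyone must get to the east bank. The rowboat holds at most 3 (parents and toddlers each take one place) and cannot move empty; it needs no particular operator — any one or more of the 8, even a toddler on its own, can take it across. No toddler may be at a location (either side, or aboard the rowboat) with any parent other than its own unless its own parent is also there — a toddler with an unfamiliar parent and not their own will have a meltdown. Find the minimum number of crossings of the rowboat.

9

Counting alone: each trip to the east bank takes at most 3 across and each return brings at least 1 back, so after t trips out (and t−1 returns) at most 3t − (t−1) of the 8 are across; that first reaches 8 at t = 4, so at least 7 crossings are needed.
The safety rule pushes this higher. Following every safe sequence of crossings, the most of the 8 that can be at the east bank as the rowboat arrives there on crossing 7 is 7 — never all 8.
So no plan with fewer than 9 crossings exists, and this one achieves 9:
1. parent B and toddler B cross → the east bank.
2. parent B crosses ← the west bank.
3. parent A, parent B, and toddler A cross → the east bank.
4. parent B and toddler B cross ← the west bank.
5. parent B, parent C, and parent D cross → the east bank.
6. toddler A crosses ← the west bank.
7. toddler A and toddler B cross → the east bank.
8. toddler B crosses ← the west bank.
9. toddler B, toddler C, and toddler D cross → the east bank.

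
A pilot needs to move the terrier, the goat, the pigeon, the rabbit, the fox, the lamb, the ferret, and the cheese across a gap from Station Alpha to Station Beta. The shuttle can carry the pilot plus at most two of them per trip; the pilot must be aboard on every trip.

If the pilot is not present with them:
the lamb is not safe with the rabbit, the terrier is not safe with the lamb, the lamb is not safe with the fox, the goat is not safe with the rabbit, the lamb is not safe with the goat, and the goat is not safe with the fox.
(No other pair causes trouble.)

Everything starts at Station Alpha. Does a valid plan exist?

1. Pilot goes to Station Beta with the goat and the lamb.  [Station Alpha: the cheese, the ferret, the fox, the pigeon, the rabbit, the terrier | Station Beta: the goat, the lamb]
2. Pilot goes back to Station Alpha with the goat.  [Station Alpha: the cheese, the ferret, the fox, the goat, the pigeon, the rabbit, the terrier | Station Beta: the lamb]
3. Pilot goes to Station Beta with the goat and the terrier.  [Station Alpha: the cheese, the ferret, the fox, the pigeon, the rabbit | Station Beta: the goat, the lamb, the terrier]
4. Pilot goes back to Station Alpha with the lamb.  [Station Alpha: the cheese, the ferret, the fox, the lamb, the pigeon, the rabbit | Station Beta: the goat, the terrier]
5. Pilot goes to Station Beta with the lamb and the pigeon.  [Station Alpha: the cheese, the ferret, the fox, the rabbit | Station Beta: the goat, the lamb, the pigeon, the terrier]
6. Pilot goes back to Station Alpha with the lamb.  [Station Alpha: the cheese, the ferret, the fox, the lamb, the rabbit | Station Beta: the goat, the pigeon, the terrier]
7. Pilot goes to Station Beta with the fox and the rabbit.  [Station Alpha: the cheese, the ferret, the lamb | Station Beta: the fox, the goat, the pigeon, the rabbit, the terrier]
8. Pilot goes back to Station Alpha with the goat.  [Station Alpha: the cheese, the ferret, the goat, the lamb | Station Beta: the fox, the pigeon, the rabbit, the terrier]
9. Pilot goes to Station Beta with the ferret and the goat.  [Station Alpha: the cheese, the lamb | Station Beta: the ferret, the fox, the goat, the pigeon, the rabbit, the terrier]
10. Pilot goes back to Station Alpha with the goat.  [Station Alpha: the cheese, the goat, the lamb | Station Beta: the ferret, the fox, the pigeon, the rabbit, the terrier]
11. Pilot goes to Station Beta with the cheese and the goat.  [Station Alpha: the lamb | Station Beta: the cheese, the ferret, the fox, the goat, the pigeon, the rabbit, the terrier]
12. Pilot goes back to Station Alpha with the goat.  [Station Alpha: the goat, the lamb | Station Beta: the cheese, the ferret, the fox, the pigeon, the rabbit, the terrier]
13. Pilot goes to Station Beta with the goat and the lamb.  [Station Alpha: — | Station Beta: the cheese, the ferret, the fox, the goat, the lamb, the pigeon, the rabbit, the terrier]

Yes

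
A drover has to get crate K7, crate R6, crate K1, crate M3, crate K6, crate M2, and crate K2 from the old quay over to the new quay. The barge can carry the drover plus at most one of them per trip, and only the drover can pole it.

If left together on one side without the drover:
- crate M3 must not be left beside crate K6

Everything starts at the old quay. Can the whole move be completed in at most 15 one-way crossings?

Yes

Yes — this plan uses 13 crossings (≤ 15):
1. Drover goes to the new quay with crate M3.
2. Drover goes back to the old quay alone.
3. Drover goes to the new quay with crate K7.
4. Drover goes back to the old quay alone.
5. Drover goes to the new quay with crate R6.
6. Drover goes back to the old quay alone.
7. Drover goes to the new quay with crate K1.
8. Drover goes back to the old quay alone.
9. Drover goes to the new quay with crate M2.
10. Drover goes back to the old quay alone.
11. Drover goes to the new quay with crate K2.
12. Drover goes back to the old quay alone.
13. Drover goes to the new quay with crate K6.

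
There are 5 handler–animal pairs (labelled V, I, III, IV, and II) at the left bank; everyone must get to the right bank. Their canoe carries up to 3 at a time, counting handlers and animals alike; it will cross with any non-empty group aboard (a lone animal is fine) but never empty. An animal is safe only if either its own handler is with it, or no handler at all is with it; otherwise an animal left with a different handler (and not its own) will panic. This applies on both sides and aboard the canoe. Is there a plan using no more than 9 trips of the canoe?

Counting alone: each trip to the right bank takes at most 3 across and each return brings at least 1 back, so after t trips out (and t−1 returns) at most 3t − (t−1) of the 10 are across; that first reaches 10 at t = 5, so at least 9 crossings are needed.
The safety rule pushes this higher. Following every safe sequence of crossings, the most of the 10 that can be at the right bank as the canoe arrives there on crossing 9 is 9 — never all 10.
So the move cannot be finished within 9 crossings. (The shortest complete plan takes 11:)
1. animal V and handler V cross → the right bank.
2. handler V crosses ← the left bank.
3. animal I, animal III, and animal IV cross → the right bank.
4. animal V crosses ← the left bank.
5. handler I, handler III, and handler IV cross → the right bank.
6. animal I and handler I cross ← the left bank.
7. handler I, handler II, and handler V cross → the right bank.
8. animal III crosses ← the left bank.
9. animal I and animal V cross → the right bank.
10. animal V crosses ← the left bank.
11. animal II, animal III, and animal V cross → the right bank.

No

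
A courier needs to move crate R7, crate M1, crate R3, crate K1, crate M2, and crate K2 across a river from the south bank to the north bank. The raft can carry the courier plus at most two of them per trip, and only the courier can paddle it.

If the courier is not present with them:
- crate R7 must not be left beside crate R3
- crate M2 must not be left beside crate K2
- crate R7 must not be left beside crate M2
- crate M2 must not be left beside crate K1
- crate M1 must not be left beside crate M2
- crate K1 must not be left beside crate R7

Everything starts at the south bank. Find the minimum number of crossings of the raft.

9

Counting alone: the courier can take at most 2 across per trip to the north bank, so moving all 6 needs at least 3 loaded trips out, with a return between consecutive ones — at least 5 crossings.
The safety rule pushes this higher. Following every safe sequence of crossings, the most of the 6 that can be at the north bank as the raft arrives there on crossings 5, 7 is 4, 5 respectively — never all 6.
So no plan with fewer than 9 crossings exists, and this one achieves 9:
1. Courier goes to the north bank with crate M2 and crate R7.  [the south bank: crate K1, crate K2, crate M1, crate R3 | the north bank: crate M2, crate R7]
2. Courier goes back to the south bank with crate R7.  [the south bank: crate K1, crate K2, crate M1, crate R3, crate R7 | the north bank: crate M2]
3. Courier goes to the north bank with crate M1 and crate R7.  [the south bank: crate K1, crate K2, crate R3 | the north bank: crate M1, crate M2, crate R7]
4. Courier goes back to the south bank with crate M2.  [the south bank: crate K1, crate K2, crate M2, crate R3 | the north bank: crate M1, crate R7]
5. Courier goes to the north bank with crate K1 and crate K2.  [the south bank: crate M2, crate R3 | the north bank: crate K1, crate K2, crate M1, crate R7]
6. Courier goes back to the south bank with crate R7.  [the south bank: crate M2, crate R3, crate R7 | the north bank: crate K1, crate K2, crate M1]
7. Courier goes to the north bank with crate R3 and crate R7.  [the south bank: crate M2 | the north bank: crate K1, crate K2, crate M1, crate R3, crate R7]
8. Courier goes back to the south bank with crate R7.  [the south bank: crate M2, crate R7 | the north bank: crate K1, crate K2, crate M1, crate R3]
9. Courier goes to the north bank with crate M2 and crate R7.  [the south bank: — | the north bank: crate K1, crate K2, crate M1, crate M2, crate R3, crate R7]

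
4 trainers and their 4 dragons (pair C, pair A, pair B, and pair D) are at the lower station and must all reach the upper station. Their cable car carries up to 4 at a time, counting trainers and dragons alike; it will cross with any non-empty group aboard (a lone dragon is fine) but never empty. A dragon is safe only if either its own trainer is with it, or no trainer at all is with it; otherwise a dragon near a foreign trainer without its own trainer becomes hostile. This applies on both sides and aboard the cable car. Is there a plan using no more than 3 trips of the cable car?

Counting alone: each trip to the upper station takes at most 4 across and each return brings at least 1 back, so after t trips out (and t−1 returns) at most 4t − (t−1) of the 8 are across; that first reaches 8 at t = 3, so at least 5 crossings are needed.
Since 3 < 5, 3 crossings cannot be enough. (The shortest complete plan in fact takes 5:)
1. dragon C and trainer C cross → the upper station.
2. trainer C crosses ← the lower station.
3. trainer A, trainer B, trainer C, and trainer D cross → the upper station.
4. dragon C crosses ← the lower station.
5. dragon A, dragon B, dragon C, and dragon D cross → the upper station.

No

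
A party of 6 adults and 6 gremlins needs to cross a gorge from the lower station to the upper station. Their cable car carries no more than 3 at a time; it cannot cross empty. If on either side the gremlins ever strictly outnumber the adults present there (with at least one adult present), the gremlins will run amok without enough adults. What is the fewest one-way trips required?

Following every safe sequence of crossings from the start, the most of the 12 that can be at the upper station as the cable car arrives there on crossings 1, 3, 5 is 3, 5, 6 respectively; the best ever achieved is 6 of 12.
From crossing 7 on, no configuration arises that was not already reachable earlier: only 17 distinct safe configurations (who is on which side, and where the cable car is) can ever be reached, none of them has everyone across, and every continuation just revisits them. They are: 0 adults + 0 gremlins across (cable car back at the start); 0 adults + 1 gremlin across (cable car there); 0 adults + 1 gremlin across (cable car back at the start); 0 adults + 2 gremlins across (cable car there); 0 adults + 2 gremlins across (cable car back at the start); 0 adults + 3 gremlins across (cable car there); 0 adults + 3 gremlins across (cable car back at the start); 0 adults + 4 gremlins across (cable car there); 0 adults + 4 gremlins across (cable car back at the start); 0 adults + 5 gremlins across (cable car there); 0 adults + 5 gremlins across (cable car back at the start); 0 adults + 6 gremlins across (cable car there); 1 adult + 1 gremlin across (cable car there); 1 adult + 1 gremlin across (cable car back at the start); 2 adults + 2 gremlins across (cable car there); 2 adults + 2 gremlins across (cable car back at the start); 3 adults + 3 gremlins across (cable car there). So no valid plan exists.

impossible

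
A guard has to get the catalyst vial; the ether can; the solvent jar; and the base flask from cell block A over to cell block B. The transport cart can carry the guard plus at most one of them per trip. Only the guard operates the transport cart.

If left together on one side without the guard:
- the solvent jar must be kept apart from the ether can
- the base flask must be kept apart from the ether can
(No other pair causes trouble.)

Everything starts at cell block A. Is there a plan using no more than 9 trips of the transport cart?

Yes — this plan uses 9 crossings (≤ 9):
1. Guard goes to cell block B with the ether can.
2. Guard goes back to cell block A alone.
3. Guard goes to cell block B with the catalyst vial.
4. Guard goes back to cell block A alone.
5. Guard goes to cell block B with the solvent jar.
6. Guard goes back to cell block A with the ether can.
7. Guard goes to cell block B with the base flask.
8. Guard goes back to cell block A alone.
9. Guard goes to cell block B with the ether can.

Yes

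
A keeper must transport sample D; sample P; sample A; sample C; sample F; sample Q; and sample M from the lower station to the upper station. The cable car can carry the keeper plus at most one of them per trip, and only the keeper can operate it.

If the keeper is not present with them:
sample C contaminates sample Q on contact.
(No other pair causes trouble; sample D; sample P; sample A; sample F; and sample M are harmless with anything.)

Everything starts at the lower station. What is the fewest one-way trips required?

13

Counting alone: the keeper can take at most 1 across per trip to the upper station, so moving all 7 needs at least 7 loaded trips out, with a return between consecutive ones — at least 13 crossings.
The plan below uses exactly 13 crossings, so it is optimal:
1. Keeper goes to the upper station with sample C.
2. Keeper goes back to the lower station alone.
3. Keeper goes to the upper station with sample D.
4. Keeper goes back to the lower station alone.
5. Keeper goes to the upper station with sample P.
6. Keeper goes back to the lower station alone.
7. Keeper goes to the upper station with sample A.
8. Keeper goes back to the lower station alone.
9. Keeper goes to the upper station with sample F.
10. Keeper goes back to the lower station alone.
11. Keeper goes to the upper station with sample M.
12. Keeper goes back to the lower station alone.
13. Keeper goes to the upper station with sample Q.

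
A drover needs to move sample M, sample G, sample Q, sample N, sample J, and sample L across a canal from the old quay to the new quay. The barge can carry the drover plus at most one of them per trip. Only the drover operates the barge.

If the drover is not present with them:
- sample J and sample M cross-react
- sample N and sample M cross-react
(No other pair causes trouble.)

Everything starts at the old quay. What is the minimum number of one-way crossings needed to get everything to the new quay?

Counting alone: the drover can take at most 1 across per trip to the new quay, so moving all 6 needs at least 6 loaded trips out, with a return between consecutive ones — at least 11 crossings.
The safety rule pushes this higher. Following every safe sequence of crossings, the most of the 6 that can be at the new quay as the barge arrives there on crossing 11 is 5 — never all 6.
So no plan with fewer than 13 crossings exists, and this one achieves 13:
1. Drover goes to the new quay with sample M.
2. Drover goes back to the old quay alone.
3. Drover goes to the new quay with sample G.
4. Drover goes back to the old quay alone.
5. Drover goes to the new quay with sample Q.
6. Drover goes back to the old quay alone.
7. Drover goes to the new quay with sample N.
8. Drover goes back to the old quay with sample M.
9. Drover goes to the new quay with sample J.
10. Drover goes back to the old quay alone.
11. Drover goes to the new quay with sample L.
12. Drover goes back to the old quay alone.
13. Drover goes to the new quay with sample M.

13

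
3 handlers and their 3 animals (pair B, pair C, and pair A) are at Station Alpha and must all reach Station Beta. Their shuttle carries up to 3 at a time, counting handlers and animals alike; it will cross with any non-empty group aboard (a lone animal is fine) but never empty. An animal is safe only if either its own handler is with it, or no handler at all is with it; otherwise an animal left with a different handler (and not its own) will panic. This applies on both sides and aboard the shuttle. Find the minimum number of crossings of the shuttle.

Counting alone: each trip to Station Beta takes at most 3 across and each return brings at least 1 back, so after t trips out (and t−1 returns) at most 3t − (t−1) of the 6 are across; that first reaches 6 at t = 3, so at least 5 crossings are needed.
The plan below uses exactly 5 crossings, so it is optimal:
1. animal B and handler B cross → Station Beta.
2. handler B crosses ← Station Alpha.
3. handler A, handler B, and handler C cross → Station Beta.
4. animal B crosses ← Station Alpha.
5. animal A, animal B, and animal C cross → Station Beta.

5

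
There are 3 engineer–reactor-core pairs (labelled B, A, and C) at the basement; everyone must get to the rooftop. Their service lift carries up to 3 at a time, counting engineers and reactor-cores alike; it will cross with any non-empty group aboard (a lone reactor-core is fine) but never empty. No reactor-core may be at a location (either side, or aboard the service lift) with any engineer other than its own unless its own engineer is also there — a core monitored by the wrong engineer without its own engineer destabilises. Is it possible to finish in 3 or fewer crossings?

No

Counting alone: each trip to the rooftop takes at most 3 across and each return brings at least 1 back, so after t trips out (and t−1 returns) at most 3t − (t−1) of the 6 are across; that first reaches 6 at t = 3, so at least 5 crossings are needed.
Since 3 < 5, 3 crossings cannot be enough. (The shortest complete plan in fact takes 5:)
1. engineer B and reactor-core B cross → the rooftop.
2. engineer B crosses ← the basement.
3. engineer A, engineer B, and engineer C cross → the rooftop.
4. reactor-core B crosses ← the basement.
5. reactor-core A, reactor-core B, and reactor-core C cross → the rooftop.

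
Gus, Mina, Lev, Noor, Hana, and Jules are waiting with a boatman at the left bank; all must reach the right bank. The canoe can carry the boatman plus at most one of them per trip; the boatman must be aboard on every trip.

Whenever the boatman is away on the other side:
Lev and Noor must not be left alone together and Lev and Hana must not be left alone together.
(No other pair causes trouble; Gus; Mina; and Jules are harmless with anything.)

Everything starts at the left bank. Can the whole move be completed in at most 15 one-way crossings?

Yes — this plan uses 13 crossings (≤ 15):
1. Boatman goes to the right bank with Lev.
2. Boatman goes back to the left bank alone.
3. Boatman goes to the right bank with Gus.
4. Boatman goes back to the left bank alone.
5. Boatman goes to the right bank with Mina.
6. Boatman goes back to the left bank alone.
7. Boatman goes to the right bank with Noor.
8. Boatman goes back to the left bank with Lev.
9. Boatman goes to the right bank with Hana.
10. Boatman goes back to the left bank alone.
11. Boatman goes to the right bank with Jules.
12. Boatman goes back to the left bank alone.
13. Boatman goes to the right bank with Lev.

Yes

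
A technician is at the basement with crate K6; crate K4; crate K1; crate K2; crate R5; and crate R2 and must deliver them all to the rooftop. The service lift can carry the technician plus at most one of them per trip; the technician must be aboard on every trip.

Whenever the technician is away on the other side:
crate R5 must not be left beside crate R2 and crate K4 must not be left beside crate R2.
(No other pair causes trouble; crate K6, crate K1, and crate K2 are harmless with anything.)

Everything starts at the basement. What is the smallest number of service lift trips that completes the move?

Counting alone: the technician can take at most 1 across per trip to the rooftop, so moving all 6 needs at least 6 loaded trips out, with a return between consecutive ones — at least 11 crossings.
The safety rule pushes this higher. Following every safe sequence of crossings, the most of the 6 that can be at the rooftop as the service lift arrives there on crossing 11 is 5 — never all 6.
So no plan with fewer than 13 crossings exists, and this one achieves 13:
1. Technician goes to the rooftop with crate R2.  [the basement: crate K1, crate K2, crate K4, crate K6, crate R5 | the rooftop: crate R2]
2. Technician goes back to the basement alone.  [the basement: crate K1, crate K2, crate K4, crate K6, crate R5 | the rooftop: crate R2]
3. Technician goes to the rooftop with crate K6.  [the basement: crate K1, crate K2, crate K4, crate R5 | the rooftop: crate K6, crate R2]
4. Technician goes back to the basement alone.  [the basement: crate K1, crate K2, crate K4, crate R5 | the rooftop: crate K6, crate R2]
5. Technician goes to the rooftop with crate K4.  [the basement: crate K1, crate K2, crate R5 | the rooftop: crate K4, crate K6, crate R2]
6. Technician goes back to the basement with crate R2.  [the basement: crate K1, crate K2, crate R2, crate R5 | the rooftop: crate K4, crate K6]
7. Technician goes to the rooftop with crate R5.  [the basement: crate K1, crate K2, crate R2 | the rooftop: crate K4, crate K6, crate R5]
8. Technician goes back to the basement alone.  [the basement: crate K1, crate K2, crate R2 | the rooftop: crate K4, crate K6, crate R5]
9. Technician goes to the rooftop with crate K1.  [the basement: crate K2, crate R2 | the rooftop: crate K1, crate K4, crate K6, crate R5]
10. Technician goes back to the basement alone.  [the basement: crate K2, crate R2 | the rooftop: crate K1, crate K4, crate K6, crate R5]
11. Technician goes to the rooftop with crate K2.  [the basement: crate R2 | the rooftop: crate K1, crate K2, crate K4, crate K6, crate R5]
12. Technician goes back to the basement alone.  [the basement: crate R2 | the rooftop: crate K1, crate K2, crate K4, crate K6, crate R5]
13. Technician goes to the rooftop with crate R2.  [the basement: — | the rooftop: crate K1, crate K2, crate K4, crate K6, crate R2, crate R5]

13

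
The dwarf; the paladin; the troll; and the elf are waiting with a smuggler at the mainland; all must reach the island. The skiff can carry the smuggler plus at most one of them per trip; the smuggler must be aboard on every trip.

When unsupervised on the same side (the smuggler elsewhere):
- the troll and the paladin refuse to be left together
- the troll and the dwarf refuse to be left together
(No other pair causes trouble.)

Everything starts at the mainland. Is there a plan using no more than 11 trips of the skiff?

Yes

Yes — this plan uses 9 crossings (≤ 11):
1. Smuggler goes to the island with the troll.
2. Smuggler goes back to the mainland alone.
3. Smuggler goes to the island with the dwarf.
4. Smuggler goes back to the mainland with the troll.
5. Smuggler goes to the island with the paladin.
6. Smuggler goes back to the mainland alone.
7. Smuggler goes to the island with the elf.
8. Smuggler goes back to the mainland alone.
9. Smuggler goes to the island with the troll.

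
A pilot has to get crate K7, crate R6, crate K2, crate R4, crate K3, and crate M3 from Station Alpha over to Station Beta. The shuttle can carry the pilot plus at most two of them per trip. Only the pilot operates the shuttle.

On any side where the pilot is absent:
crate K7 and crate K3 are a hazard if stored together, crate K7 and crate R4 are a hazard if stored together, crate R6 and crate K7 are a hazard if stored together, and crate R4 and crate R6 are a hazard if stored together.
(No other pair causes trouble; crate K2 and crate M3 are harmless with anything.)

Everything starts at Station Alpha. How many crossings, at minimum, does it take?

9

Counting alone: the pilot can take at most 2 across per trip to Station Beta, so moving all 6 needs at least 3 loaded trips out, with a return between consecutive ones — at least 5 crossings.
The safety rule pushes this higher. Following every safe sequence of crossings, the most of the 6 that can be at Station Beta as the shuttle arrives there on crossings 5, 7 is 4, 5 respectively — never all 6.
So no plan with fewer than 9 crossings exists, and this one achieves 9:
1. Pilot goes to Station Beta with crate K7 and crate R6.  [Station Alpha: crate K2, crate K3, crate M3, crate R4 | Station Beta: crate K7, crate R6]
2. Pilot goes back to Station Alpha with crate K7.  [Station Alpha: crate K2, crate K3, crate K7, crate M3, crate R4 | Station Beta: crate R6]
3. Pilot goes to Station Beta with crate K2 and crate K7.  [Station Alpha: crate K3, crate M3, crate R4 | Station Beta: crate K2, crate K7, crate R6]
4. Pilot goes back to Station Alpha with crate K7.  [Station Alpha: crate K3, crate K7, crate M3, crate R4 | Station Beta: crate K2, crate R6]
5. Pilot goes to Station Beta with crate K3 and crate K7.  [Station Alpha: crate M3, crate R4 | Station Beta: crate K2, crate K3, crate K7, crate R6]
6. Pilot goes back to Station Alpha with crate K7.  [Station Alpha: crate K7, crate M3, crate R4 | Station Beta: crate K2, crate K3, crate R6]
7. Pilot goes to Station Beta with crate K7 and crate M3.  [Station Alpha: crate R4 | Station Beta: crate K2, crate K3, crate K7, crate M3, crate R6]
8. Pilot goes back to Station Alpha with crate K7.  [Station Alpha: crate K7, crate R4 | Station Beta: crate K2, crate K3, crate M3, crate R6]
9. Pilot goes to Station Beta with crate K7 and crate R4.  [Station Alpha: — | Station Beta: crate K2, crate K3, crate K7, crate M3, crate R4, crate R6]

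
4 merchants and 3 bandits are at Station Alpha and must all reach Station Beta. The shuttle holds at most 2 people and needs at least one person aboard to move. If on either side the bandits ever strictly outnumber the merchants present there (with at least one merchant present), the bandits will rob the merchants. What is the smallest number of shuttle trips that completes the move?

11

Counting alone: each trip to Station Beta takes at most 2 across and each return brings at least 1 back, so after t trips out (and t−1 returns) at most 2t − (t−1) of the 7 are across; that first reaches 7 at t = 6, so at least 11 crossings are needed.
The plan below uses exactly 11 crossings, so it is optimal:
1. 2 bandits → Station Beta.  (Station Alpha: 4M 1B; Station Beta: 0M 2B)
2. 1 bandit ← Station Alpha.  (Station Alpha: 4M 2B; Station Beta: 0M 1B)
3. 2 bandits → Station Beta.  (Station Alpha: 4M 0B; Station Beta: 0M 3B)
4. 1 bandit ← Station Alpha.  (Station Alpha: 4M 1B; Station Beta: 0M 2B)
5. 2 merchants → Station Beta.  (Station Alpha: 2M 1B; Station Beta: 2M 2B)
6. 1 bandit ← Station Alpha.  (Station Alpha: 2M 2B; Station Beta: 2M 1B)
7. 1 merchant and 1 bandit → Station Beta.  (Station Alpha: 1M 1B; Station Beta: 3M 2B)
8. 1 merchant ← Station Alpha.  (Station Alpha: 2M 1B; Station Beta: 2M 2B)
9. 1 merchant and 1 bandit → Station Beta.  (Station Alpha: 1M 0B; Station Beta: 3M 3B)
10. 1 bandit ← Station Alpha.  (Station Alpha: 1M 1B; Station Beta: 3M 2B)
11. 1 merchant and 1 bandit → Station Beta.  (Station Alpha: 0M 0B; Station Beta: 4M 3B)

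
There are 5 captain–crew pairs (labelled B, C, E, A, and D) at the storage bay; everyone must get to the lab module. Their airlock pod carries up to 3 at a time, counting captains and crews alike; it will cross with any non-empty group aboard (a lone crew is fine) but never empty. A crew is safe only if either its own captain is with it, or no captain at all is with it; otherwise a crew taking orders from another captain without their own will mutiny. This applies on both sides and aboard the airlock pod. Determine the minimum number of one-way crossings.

Counting alone: each trip to the lab module takes at most 3 across and each return brings at least 1 back, so after t trips out (and t−1 returns) at most 3t − (t−1) of the 10 are across; that first reaches 10 at t = 5, so at least 9 crossings are needed.
The safety rule pushes this higher. Following every safe sequence of crossings, the most of the 10 that can be at the lab module as the airlock pod arrives there on crossing 9 is 9 — never all 10.
So no plan with fewer than 11 crossings exists, and this one achieves 11:
1. captain B and crew B cross → the lab module.
2. captain B crosses ← the storage bay.
3. crew A, crew C, and crew E cross → the lab module.
4. crew B crosses ← the storage bay.
5. captain A, captain C, and captain E cross → the lab module.
6. captain C and crew C cross ← the storage bay.
7. captain B, captain C, and captain D cross → the lab module.
8. crew E crosses ← the storage bay.
9. crew B and crew C cross → the lab module.
10. crew B crosses ← the storage bay.
11. crew B, crew D, and crew E cross → the lab module.

11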